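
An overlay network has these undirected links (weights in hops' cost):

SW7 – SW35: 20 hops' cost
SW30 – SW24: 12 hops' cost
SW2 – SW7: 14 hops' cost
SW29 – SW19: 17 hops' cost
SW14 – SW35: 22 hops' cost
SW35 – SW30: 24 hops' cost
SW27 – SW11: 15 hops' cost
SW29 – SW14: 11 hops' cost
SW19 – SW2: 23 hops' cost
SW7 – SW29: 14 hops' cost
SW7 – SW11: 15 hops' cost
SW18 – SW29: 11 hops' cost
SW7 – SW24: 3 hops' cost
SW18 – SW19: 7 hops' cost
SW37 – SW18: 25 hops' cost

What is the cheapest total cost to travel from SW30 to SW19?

46 hops' cost

Settle nodes by increasing distance from SW30:
SW30: 0
SW24: 12  (via SW30)
SW7: 15  (via SW24)
SW35: 24  (via SW30)
SW29: 29  (via SW7)
SW2: 29  (via SW7)
SW11: 30  (via SW7)
SW14: 40  (via SW29)
SW18: 40  (via SW29)
SW27: 45  (via SW11)
SW19: 46  (via SW29)
Shortest route: SW30 → SW24 → SW7 → SW29 → SW19 = 46 hops' cost.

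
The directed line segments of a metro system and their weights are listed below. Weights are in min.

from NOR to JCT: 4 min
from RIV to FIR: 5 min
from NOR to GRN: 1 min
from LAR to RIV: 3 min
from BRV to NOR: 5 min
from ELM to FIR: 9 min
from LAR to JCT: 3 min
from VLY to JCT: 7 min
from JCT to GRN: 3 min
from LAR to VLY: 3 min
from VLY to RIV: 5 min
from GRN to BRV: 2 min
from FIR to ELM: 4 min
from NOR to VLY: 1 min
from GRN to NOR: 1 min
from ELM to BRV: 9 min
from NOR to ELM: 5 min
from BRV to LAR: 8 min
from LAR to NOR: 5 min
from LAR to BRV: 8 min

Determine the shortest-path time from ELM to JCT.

Enumerating some paths:
ELM–BRV–NOR–JCT: 9+5+4 = 18
ELM–BRV–LAR–JCT: 9+8+3 = 20
The minimum is 18 min via ELM–BRV–NOR–JCT.

18 min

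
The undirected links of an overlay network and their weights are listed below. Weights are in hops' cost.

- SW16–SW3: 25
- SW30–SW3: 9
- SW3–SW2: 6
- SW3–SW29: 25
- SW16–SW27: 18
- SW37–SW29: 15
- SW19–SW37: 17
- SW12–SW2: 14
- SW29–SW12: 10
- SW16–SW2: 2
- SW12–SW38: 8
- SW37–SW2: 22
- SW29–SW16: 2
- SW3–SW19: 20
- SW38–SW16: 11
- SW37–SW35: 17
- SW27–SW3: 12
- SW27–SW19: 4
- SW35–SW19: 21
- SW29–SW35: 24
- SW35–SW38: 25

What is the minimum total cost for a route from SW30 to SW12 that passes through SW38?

Shortest SW30→SW38: SW30–SW3–SW2–SW16–SW38 = 28
Shortest SW38→SW12: SW38–SW12 = 8
Total via SW38: 28 + 8 = 36 hops' cost.

36 hops' cost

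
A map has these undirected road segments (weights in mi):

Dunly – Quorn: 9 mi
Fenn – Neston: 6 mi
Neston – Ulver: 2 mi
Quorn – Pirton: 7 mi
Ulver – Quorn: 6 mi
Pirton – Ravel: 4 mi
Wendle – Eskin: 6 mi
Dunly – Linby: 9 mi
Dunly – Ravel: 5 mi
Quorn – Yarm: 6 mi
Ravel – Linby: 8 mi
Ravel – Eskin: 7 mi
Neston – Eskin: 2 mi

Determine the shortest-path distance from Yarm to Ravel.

Compare a few routes:
Yarm → Quorn → Dunly → Ravel: 6+9+5 = 20
Yarm → Quorn → Pirton → Ravel: 6+7+4 = 17
Cheapest is Yarm → Quorn → Pirton → Ravel at 17 mi.

17 mi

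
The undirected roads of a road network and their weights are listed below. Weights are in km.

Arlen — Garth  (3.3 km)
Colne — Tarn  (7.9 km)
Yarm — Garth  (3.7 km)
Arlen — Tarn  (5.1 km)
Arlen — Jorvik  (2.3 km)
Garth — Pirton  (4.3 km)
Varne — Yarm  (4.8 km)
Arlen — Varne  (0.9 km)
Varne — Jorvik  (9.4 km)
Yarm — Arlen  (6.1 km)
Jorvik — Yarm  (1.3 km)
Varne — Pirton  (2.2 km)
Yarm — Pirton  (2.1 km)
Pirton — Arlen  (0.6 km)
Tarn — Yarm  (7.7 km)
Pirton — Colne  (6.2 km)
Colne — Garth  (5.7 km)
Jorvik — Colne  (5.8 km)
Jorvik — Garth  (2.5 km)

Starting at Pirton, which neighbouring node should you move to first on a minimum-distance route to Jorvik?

Compare a few routes:
Pirton → Arlen → Jorvik: 0.6+2.3 = 2.9
Pirton → Yarm → Jorvik: 2.1+1.3 = 3.4
The minimum is 2.9 km via Pirton → Arlen → Jorvik.
So from Pirton the first move is to Arlen.

Arlen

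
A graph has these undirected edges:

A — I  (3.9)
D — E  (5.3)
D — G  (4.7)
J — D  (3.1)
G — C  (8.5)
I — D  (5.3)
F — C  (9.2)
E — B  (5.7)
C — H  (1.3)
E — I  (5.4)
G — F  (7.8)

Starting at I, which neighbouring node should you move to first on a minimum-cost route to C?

Enumerating some paths:
I–D–G–F–C: 5.3+4.7+7.8+9.2 = 27
I–D–G–C: 5.3+4.7+8.5 = 18.5
I–E–D–G–C: 5.4+5.3+4.7+8.5 = 23.9
The minimum is 18.5 via I–D–G–C.
So from I the first move is to D.

D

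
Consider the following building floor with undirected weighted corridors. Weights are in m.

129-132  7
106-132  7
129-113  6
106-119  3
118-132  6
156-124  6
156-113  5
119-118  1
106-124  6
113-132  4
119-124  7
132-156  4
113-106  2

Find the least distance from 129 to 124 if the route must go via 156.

17 m

Shortest 129→156: 129 → 113 → 156 = 11
Shortest 156→124: 156 → 124 = 6
Total via 156: 11 + 6 = 17 m.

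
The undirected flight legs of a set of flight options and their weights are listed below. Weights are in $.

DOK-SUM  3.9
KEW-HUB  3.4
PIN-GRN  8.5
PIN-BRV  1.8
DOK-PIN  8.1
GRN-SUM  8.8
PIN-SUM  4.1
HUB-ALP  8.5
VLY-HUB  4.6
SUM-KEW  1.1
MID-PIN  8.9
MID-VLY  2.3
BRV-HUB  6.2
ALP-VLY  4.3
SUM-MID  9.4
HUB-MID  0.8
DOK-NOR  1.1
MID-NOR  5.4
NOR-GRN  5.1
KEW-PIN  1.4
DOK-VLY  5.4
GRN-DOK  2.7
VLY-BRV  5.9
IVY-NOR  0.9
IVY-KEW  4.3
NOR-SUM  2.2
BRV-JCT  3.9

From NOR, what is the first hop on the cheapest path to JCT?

Compare a few routes:
NOR - IVY - KEW - PIN - BRV - JCT: 0.9+4.3+1.4+1.8+3.9 = 12.3
NOR - DOK - SUM - KEW - PIN - BRV - JCT: 1.1+3.9+1.1+1.4+1.8+3.9 = 13.2
NOR - SUM - KEW - PIN - BRV - JCT: 2.2+1.1+1.4+1.8+3.9 = 10.4
NOR - SUM - PIN - BRV - JCT: 2.2+4.1+1.8+3.9 = 12
Cheapest is NOR - SUM - KEW - PIN - BRV - JCT at $10.4.
So from NOR the first move is to SUM.

SUM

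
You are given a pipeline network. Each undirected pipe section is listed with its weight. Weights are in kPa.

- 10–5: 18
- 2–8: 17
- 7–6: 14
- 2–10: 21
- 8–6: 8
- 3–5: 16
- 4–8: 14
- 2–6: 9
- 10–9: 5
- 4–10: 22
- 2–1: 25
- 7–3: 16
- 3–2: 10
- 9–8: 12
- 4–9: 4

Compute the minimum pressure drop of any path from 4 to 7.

36 kPa

Shortest distances from 4:
4: 0
9: 4  (via 4)
10: 9  (via 9)
8: 14  (via 4)
6: 22  (via 8)
5: 27  (via 10)
2: 30  (via 10)
7: 36  (via 6)
Shortest route: 4–8–6–7 = 36 kPa.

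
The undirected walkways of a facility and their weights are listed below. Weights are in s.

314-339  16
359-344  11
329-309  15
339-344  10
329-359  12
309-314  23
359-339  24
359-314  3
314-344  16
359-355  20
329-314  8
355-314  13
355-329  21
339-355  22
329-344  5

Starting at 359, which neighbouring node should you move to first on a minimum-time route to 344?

344

Enumerating some paths:
359 → 314 → 329 → 344: 3+8+5 = 16
359 → 329 → 344: 12+5 = 17
359 → 344: 11 = 11
The minimum is 11 s via 359 → 344.
So from 359 the first move is to 344.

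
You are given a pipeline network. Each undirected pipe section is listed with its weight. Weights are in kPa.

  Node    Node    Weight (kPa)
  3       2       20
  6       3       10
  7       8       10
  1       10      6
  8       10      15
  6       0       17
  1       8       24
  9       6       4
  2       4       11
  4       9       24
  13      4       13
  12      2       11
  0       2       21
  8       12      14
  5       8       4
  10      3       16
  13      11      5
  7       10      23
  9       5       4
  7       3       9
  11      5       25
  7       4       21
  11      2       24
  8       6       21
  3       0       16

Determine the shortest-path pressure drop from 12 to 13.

Compare a few routes:
12 → 2 → 4 → 13: 11+11+13 = 35
12 → 2 → 11 → 13: 11+24+5 = 40
Cheapest is 12 → 2 → 4 → 13 at 35 kPa.

35 kPa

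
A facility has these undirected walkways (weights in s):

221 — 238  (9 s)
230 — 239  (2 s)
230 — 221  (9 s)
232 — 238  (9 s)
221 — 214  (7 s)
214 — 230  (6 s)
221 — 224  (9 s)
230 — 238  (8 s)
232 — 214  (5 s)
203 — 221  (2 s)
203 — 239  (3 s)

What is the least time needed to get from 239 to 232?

Settle nodes by increasing distance from 239:
239: 0
230: 2  (via 239)
203: 3  (via 239)
221: 5  (via 203)
214: 8  (via 230)
238: 10  (via 230)
232: 13  (via 214)
Shortest route: 239–230–214–232 = 13 s.

13 s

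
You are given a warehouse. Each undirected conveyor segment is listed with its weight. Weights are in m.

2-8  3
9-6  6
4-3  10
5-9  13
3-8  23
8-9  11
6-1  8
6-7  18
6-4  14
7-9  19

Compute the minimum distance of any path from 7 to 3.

42 m

Running Dijkstra from 7:
7: 0
6: 18  (via 7)
9: 19  (via 7)
1: 26  (via 6)
8: 30  (via 9)
4: 32  (via 6)
5: 32  (via 9)
2: 33  (via 8)
3: 42  (via 4)
Shortest route: 7–6–4–3 = 42 m.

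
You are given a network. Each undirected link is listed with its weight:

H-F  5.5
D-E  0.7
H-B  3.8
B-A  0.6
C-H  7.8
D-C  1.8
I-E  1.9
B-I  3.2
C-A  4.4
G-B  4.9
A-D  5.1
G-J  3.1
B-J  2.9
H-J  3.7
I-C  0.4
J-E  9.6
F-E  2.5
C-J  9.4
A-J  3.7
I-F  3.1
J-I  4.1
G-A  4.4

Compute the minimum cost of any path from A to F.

6.9

Compare a few routes:
A–B–I–F: 0.6+3.2+3.1 = 6.9
A–C–I–F: 4.4+0.4+3.1 = 7.9
A–B–I–E–F: 0.6+3.2+1.9+2.5 = 8.2
The minimum is 6.9 via A–B–I–F.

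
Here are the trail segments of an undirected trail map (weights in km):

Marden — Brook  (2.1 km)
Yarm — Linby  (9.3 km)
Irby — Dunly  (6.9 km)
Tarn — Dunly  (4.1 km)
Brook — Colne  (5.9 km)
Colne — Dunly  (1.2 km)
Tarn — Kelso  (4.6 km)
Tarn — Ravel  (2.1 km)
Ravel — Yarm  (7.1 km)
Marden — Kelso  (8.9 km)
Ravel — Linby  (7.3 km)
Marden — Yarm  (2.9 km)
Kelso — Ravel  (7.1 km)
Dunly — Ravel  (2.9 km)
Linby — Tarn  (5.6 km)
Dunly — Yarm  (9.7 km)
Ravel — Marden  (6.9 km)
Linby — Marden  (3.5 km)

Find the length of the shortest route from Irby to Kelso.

15.6 km

Candidate routes:
Irby - Dunly - Tarn - Kelso: 6.9+4.1+4.6 = 15.6
Irby - Dunly - Ravel - Tarn - Kelso: 6.9+2.9+2.1+4.6 = 16.5
Irby - Dunly - Ravel - Kelso: 6.9+2.9+7.1 = 16.9
Cheapest is Irby - Dunly - Tarn - Kelso at 15.6 km.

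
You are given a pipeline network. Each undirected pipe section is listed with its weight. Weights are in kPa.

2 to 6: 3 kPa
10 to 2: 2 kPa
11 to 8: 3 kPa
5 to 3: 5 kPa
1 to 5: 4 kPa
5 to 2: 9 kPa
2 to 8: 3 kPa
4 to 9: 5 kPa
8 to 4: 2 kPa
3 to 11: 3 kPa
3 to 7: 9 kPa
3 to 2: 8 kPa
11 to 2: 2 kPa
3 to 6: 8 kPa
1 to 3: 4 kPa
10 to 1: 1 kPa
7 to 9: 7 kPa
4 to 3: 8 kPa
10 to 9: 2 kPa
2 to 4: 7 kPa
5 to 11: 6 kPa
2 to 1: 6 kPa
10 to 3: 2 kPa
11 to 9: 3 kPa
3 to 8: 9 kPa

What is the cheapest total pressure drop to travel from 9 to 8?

6 kPa

Candidate routes:
9–11–8: 3+3 = 6
9–4–8: 5+2 = 7
9–10–2–8: 2+2+3 = 7
Cheapest is 9–11–8 at 6 kPa.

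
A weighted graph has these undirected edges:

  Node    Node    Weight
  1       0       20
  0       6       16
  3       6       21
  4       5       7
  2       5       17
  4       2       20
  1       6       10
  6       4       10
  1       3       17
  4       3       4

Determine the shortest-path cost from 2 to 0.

Running Dijkstra from 2:
2: 0
5: 17  (via 2)
4: 20  (via 2)
3: 24  (via 4)
6: 30  (via 4)
1: 40  (via 6)
0: 46  (via 6)
Shortest route: 2 → 4 → 6 → 0 = 46.

46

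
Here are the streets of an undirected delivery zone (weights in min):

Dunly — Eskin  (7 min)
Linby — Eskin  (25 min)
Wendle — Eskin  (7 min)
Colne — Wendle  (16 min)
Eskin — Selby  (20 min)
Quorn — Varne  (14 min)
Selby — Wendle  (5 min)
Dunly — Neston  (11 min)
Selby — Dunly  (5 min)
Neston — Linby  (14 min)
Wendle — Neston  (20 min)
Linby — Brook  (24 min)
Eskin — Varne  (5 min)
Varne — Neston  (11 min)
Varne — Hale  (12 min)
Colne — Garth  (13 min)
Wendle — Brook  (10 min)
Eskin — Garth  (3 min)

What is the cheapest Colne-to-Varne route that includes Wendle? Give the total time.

28 min

Shortest Colne→Wendle: Colne → Wendle = 16
Shortest Wendle→Varne: Wendle → Eskin → Varne = 12
Total via Wendle: 16 + 12 = 28 min.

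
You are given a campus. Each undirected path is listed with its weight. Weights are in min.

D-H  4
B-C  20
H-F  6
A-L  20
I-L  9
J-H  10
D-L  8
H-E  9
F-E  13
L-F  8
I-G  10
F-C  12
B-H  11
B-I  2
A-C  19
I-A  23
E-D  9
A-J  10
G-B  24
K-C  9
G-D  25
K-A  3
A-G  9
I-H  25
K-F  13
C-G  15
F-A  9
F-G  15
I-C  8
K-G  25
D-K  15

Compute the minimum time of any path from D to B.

15 min

Compare a few routes:
D - L - I - B: 8+9+2 = 19
D - H - B: 4+11 = 15
Cheapest is D - H - B at 15 min.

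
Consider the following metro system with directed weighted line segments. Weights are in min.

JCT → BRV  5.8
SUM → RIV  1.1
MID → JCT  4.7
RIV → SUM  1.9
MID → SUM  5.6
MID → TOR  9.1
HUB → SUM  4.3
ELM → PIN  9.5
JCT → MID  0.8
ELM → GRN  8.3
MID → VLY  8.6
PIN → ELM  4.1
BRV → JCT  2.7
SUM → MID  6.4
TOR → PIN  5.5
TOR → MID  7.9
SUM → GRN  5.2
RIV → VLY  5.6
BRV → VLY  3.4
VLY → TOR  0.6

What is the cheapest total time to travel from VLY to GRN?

18.5 min

Enumerating some paths:
VLY - TOR - PIN - ELM - GRN: 0.6+5.5+4.1+8.3 = 18.5
VLY - TOR - MID - SUM - GRN: 0.6+7.9+5.6+5.2 = 19.3
The minimum is 18.5 min via VLY - TOR - PIN - ELM - GRN.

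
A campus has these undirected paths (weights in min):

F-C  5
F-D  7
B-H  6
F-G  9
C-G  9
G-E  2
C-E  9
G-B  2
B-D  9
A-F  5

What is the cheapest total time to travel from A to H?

22 min

Running Dijkstra from A:
A: 0
F: 5  (via A)
C: 10  (via F)
D: 12  (via F)
G: 14  (via F)
B: 16  (via G)
E: 16  (via G)
H: 22  (via B)
Shortest route: A → F → G → B → H = 22 min.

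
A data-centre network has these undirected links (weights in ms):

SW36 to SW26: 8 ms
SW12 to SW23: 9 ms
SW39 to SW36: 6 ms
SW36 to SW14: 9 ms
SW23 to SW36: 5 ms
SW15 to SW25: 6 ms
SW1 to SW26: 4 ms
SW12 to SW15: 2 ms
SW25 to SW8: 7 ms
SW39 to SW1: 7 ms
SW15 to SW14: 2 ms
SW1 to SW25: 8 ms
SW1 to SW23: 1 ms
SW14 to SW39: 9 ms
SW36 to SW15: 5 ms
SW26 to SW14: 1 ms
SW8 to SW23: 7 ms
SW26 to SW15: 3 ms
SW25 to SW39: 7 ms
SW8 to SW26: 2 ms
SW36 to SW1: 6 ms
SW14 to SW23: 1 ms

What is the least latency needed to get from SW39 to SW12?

Enumerating some paths:
SW39–SW36–SW15–SW12: 6+5+2 = 13
SW39–SW14–SW26–SW15–SW12: 9+1+3+2 = 15
The minimum is 13 ms via SW39–SW36–SW15–SW12.

13 ms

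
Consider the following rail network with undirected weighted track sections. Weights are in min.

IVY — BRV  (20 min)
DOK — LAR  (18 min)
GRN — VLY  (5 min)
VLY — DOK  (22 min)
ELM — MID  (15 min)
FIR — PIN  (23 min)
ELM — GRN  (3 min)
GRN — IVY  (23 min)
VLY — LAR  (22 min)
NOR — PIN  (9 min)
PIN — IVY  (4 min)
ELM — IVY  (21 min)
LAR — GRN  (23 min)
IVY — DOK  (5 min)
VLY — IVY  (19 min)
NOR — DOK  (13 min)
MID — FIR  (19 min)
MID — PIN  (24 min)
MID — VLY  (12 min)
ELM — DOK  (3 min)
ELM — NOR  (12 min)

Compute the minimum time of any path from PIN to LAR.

27 min

Enumerating some paths:
PIN - IVY - DOK - LAR: 4+5+18 = 27
PIN - IVY - DOK - ELM - GRN - LAR: 4+5+3+3+23 = 38
Cheapest is PIN - IVY - DOK - LAR at 27 min.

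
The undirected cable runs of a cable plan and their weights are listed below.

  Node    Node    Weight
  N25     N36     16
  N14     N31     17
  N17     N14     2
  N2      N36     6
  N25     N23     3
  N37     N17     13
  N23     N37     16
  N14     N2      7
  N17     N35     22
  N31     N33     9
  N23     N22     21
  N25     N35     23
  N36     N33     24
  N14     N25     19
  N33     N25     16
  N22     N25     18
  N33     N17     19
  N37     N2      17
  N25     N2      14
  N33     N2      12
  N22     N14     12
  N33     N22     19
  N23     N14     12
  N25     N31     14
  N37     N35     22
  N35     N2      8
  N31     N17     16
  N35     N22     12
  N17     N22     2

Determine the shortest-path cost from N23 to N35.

Shortest distances from N23:
N23: 0
N25: 3  (via N23)
N14: 12  (via N23)
N17: 14  (via N14)
N37: 16  (via N23)
N22: 16  (via N17)
N2: 17  (via N25)
N31: 17  (via N25)
N33: 19  (via N25)
N36: 19  (via N25)
N35: 25  (via N2)
Shortest route: N23 → N25 → N2 → N35 = 25.

25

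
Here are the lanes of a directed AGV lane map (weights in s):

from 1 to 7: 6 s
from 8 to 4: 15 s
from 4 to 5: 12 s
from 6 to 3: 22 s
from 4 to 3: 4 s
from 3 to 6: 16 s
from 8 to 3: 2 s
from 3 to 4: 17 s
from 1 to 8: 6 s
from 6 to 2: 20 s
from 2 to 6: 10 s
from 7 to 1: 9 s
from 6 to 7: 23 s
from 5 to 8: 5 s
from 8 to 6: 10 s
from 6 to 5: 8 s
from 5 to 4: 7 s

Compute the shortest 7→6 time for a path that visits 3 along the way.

33 s

Best 7 to 3: 7 → 1 → 8 → 3 costing 17
Shortest 3→6: 3 → 6 = 16
Total via 3: 17 + 16 = 33 s.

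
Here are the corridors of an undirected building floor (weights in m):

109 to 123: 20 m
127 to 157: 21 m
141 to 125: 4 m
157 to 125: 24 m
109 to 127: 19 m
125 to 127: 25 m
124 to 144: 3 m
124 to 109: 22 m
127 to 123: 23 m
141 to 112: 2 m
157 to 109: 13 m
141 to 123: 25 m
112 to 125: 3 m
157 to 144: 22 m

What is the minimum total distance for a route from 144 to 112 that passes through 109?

Best 144 to 109: 144–124–109 costing 25
Shortest 109→112: 109–157–125–112 = 40
Total via 109: 25 + 40 = 65 m.

65 m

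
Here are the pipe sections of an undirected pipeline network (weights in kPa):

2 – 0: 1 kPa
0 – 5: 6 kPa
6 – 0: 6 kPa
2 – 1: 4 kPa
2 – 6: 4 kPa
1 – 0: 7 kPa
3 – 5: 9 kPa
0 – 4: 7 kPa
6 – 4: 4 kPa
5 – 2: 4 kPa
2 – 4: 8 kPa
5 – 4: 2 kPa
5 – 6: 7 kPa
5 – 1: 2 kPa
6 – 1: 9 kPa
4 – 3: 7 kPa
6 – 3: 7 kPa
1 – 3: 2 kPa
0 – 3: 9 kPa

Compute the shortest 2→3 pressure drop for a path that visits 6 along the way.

11 kPa

Best 2 to 6: 2–6 costing 4
Best 6 to 3: 6–3 costing 7
Total via 6: 4 + 7 = 11 kPa.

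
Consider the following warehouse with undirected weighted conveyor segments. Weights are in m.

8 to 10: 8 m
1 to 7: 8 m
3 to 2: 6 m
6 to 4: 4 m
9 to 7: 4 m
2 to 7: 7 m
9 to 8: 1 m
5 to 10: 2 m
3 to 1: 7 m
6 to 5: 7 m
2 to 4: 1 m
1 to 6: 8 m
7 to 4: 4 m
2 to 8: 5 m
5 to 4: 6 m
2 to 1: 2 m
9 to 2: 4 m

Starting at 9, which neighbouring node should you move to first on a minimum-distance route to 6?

2

Candidate routes:
9 - 2 - 4 - 6: 4+1+4 = 9
9 - 7 - 4 - 6: 4+4+4 = 12
9 - 8 - 2 - 4 - 6: 1+5+1+4 = 11
The minimum is 9 m via 9 - 2 - 4 - 6.
So from 9 the first move is to 2.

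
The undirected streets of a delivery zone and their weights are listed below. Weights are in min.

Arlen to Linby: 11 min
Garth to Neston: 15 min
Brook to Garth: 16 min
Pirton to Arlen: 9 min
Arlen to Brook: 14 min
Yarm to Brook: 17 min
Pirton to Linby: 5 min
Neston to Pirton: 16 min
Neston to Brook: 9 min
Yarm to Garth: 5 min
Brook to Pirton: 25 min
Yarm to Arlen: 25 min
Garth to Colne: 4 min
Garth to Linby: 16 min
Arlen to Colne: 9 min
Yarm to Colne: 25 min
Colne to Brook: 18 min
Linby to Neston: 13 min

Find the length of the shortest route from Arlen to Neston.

23 min

Shortest distances from Arlen:
Arlen: 0
Colne: 9  (via Arlen)
Pirton: 9  (via Arlen)
Linby: 11  (via Arlen)
Garth: 13  (via Colne)
Brook: 14  (via Arlen)
Yarm: 18  (via Garth)
Neston: 23  (via Brook)
Shortest route: Arlen → Brook → Neston = 23 min.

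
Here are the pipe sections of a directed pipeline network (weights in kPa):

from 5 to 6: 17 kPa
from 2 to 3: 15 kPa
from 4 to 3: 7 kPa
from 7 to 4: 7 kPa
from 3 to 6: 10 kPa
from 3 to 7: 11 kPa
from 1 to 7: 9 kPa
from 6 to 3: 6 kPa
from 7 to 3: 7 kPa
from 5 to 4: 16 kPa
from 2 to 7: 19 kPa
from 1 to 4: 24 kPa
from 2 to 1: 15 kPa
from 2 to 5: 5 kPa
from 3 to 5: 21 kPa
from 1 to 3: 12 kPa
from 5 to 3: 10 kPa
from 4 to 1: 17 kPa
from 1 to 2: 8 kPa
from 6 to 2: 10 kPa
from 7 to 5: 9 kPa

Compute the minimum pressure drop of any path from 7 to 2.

27 kPa

Settle nodes by increasing distance from 7:
7: 0
3: 7  (via 7)
4: 7  (via 7)
5: 9  (via 7)
6: 17  (via 3)
1: 24  (via 4)
2: 27  (via 6)
Shortest route: 7–3–6–2 = 27 kPa.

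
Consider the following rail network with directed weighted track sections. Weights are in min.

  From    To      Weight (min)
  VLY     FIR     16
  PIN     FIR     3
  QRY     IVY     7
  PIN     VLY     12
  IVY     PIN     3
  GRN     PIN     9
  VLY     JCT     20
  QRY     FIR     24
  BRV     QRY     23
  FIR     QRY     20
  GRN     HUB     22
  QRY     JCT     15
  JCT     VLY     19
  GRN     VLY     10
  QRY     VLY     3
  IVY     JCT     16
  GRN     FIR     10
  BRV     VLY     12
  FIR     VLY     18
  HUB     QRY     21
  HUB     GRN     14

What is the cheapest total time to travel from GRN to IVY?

Shortest distances from GRN:
GRN: 0
PIN: 9  (via GRN)
FIR: 10  (via GRN)
VLY: 10  (via GRN)
HUB: 22  (via GRN)
QRY: 30  (via FIR)
JCT: 30  (via VLY)
IVY: 37  (via QRY)
Shortest route: GRN–FIR–QRY–IVY = 37 min.

37 min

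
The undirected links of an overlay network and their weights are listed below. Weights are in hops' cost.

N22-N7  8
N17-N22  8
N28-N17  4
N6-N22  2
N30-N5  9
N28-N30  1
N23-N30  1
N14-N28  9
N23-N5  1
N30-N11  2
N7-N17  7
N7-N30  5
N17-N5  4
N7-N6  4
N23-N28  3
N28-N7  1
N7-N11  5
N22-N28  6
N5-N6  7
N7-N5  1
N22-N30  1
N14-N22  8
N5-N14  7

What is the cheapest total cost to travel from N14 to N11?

Compare a few routes:
N14 - N22 - N30 - N11: 8+1+2 = 11
N14 - N28 - N30 - N11: 9+1+2 = 12
The minimum is 11 hops' cost via N14 - N22 - N30 - N11.

11 hops' cost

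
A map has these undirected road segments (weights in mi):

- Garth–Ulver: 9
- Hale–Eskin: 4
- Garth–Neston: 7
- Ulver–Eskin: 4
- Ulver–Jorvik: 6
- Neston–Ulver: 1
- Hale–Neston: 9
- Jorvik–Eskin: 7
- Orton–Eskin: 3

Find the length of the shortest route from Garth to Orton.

15 mi

Compare a few routes:
Garth–Ulver–Eskin–Orton: 9+4+3 = 16
Garth–Neston–Ulver–Eskin–Orton: 7+1+4+3 = 15
The minimum is 15 mi via Garth–Neston–Ulver–Eskin–Orton.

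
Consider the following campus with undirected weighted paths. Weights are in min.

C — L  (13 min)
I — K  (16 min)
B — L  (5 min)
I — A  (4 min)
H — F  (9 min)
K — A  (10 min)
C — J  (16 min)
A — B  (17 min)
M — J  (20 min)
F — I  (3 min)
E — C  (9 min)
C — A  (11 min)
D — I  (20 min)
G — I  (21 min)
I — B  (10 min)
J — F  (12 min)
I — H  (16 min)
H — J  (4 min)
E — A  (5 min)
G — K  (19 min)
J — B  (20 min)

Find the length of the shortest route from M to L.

45 min

Compare a few routes:
M - J - B - L: 20+20+5 = 45
M - J - H - F - I - B - L: 20+4+9+3+10+5 = 51
M - J - F - I - B - L: 20+12+3+10+5 = 50
M - J - C - L: 20+16+13 = 49
Cheapest is M - J - B - L at 45 min.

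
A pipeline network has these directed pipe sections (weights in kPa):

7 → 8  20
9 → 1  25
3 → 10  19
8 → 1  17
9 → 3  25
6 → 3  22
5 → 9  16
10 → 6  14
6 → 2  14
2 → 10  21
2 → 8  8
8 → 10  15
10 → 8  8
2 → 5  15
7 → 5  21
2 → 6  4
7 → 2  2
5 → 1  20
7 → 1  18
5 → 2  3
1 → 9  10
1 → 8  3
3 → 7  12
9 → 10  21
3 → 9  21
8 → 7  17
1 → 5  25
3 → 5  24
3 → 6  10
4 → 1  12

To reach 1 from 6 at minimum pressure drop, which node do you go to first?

Compare a few routes:
6 → 2 → 8 → 1: 14+8+17 = 39
6 → 2 → 5 → 1: 14+15+20 = 49
Cheapest is 6 → 2 → 8 → 1 at 39 kPa.
So from 6 the first move is to 2.

2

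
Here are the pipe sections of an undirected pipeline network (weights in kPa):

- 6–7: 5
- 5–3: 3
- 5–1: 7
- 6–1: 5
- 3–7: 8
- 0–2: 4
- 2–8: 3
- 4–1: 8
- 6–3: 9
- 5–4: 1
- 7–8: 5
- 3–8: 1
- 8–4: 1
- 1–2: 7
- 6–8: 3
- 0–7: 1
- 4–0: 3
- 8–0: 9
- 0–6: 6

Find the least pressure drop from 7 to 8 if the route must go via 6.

Best 7 to 6: 7 → 6 costing 5
Shortest 6→8: 6 → 8 = 3
Total via 6: 5 + 3 = 8 kPa.

8 kPa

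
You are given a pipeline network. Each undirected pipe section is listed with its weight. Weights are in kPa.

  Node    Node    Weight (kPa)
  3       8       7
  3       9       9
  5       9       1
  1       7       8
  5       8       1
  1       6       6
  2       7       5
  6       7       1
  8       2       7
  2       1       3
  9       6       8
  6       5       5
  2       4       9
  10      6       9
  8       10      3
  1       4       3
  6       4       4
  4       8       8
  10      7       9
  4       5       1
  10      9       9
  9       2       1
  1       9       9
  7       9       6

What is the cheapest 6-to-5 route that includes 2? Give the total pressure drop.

8 kPa

Shortest 6→2: 6–7–2 = 6
Best 2 to 5: 2–9–5 costing 2
Total via 2: 6 + 2 = 8 kPa.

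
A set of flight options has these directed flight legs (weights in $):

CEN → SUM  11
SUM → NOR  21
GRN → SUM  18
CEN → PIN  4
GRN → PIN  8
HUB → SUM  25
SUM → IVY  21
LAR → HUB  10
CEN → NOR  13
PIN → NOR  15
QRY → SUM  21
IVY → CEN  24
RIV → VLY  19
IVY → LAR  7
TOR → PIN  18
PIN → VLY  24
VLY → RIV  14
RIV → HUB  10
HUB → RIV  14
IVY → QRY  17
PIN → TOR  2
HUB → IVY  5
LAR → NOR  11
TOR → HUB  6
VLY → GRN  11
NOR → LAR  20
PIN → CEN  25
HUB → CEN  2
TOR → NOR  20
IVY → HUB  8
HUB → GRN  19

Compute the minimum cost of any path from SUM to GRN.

$48

Settle nodes by increasing distance from SUM:
SUM: 0
IVY: 21  (via SUM)
NOR: 21  (via SUM)
LAR: 28  (via IVY)
HUB: 29  (via IVY)
CEN: 31  (via HUB)
PIN: 35  (via CEN)
TOR: 37  (via PIN)
QRY: 38  (via IVY)
RIV: 43  (via HUB)
GRN: 48  (via HUB)
Shortest route: SUM → IVY → HUB → GRN = $48.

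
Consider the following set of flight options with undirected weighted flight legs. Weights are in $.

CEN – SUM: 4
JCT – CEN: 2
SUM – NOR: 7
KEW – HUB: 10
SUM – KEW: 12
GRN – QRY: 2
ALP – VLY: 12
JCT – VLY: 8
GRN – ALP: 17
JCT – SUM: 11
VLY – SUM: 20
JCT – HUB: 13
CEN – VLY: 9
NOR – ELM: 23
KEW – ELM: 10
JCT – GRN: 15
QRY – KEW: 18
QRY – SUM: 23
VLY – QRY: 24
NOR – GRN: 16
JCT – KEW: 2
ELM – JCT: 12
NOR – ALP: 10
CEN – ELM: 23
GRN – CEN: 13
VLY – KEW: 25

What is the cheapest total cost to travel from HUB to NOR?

Settle nodes by increasing distance from HUB:
HUB: 0
KEW: 10  (via HUB)
JCT: 12  (via KEW)
CEN: 14  (via JCT)
SUM: 18  (via CEN)
ELM: 20  (via KEW)
VLY: 20  (via JCT)
NOR: 25  (via SUM)
Shortest route: HUB–KEW–JCT–CEN–SUM–NOR = $25.

$25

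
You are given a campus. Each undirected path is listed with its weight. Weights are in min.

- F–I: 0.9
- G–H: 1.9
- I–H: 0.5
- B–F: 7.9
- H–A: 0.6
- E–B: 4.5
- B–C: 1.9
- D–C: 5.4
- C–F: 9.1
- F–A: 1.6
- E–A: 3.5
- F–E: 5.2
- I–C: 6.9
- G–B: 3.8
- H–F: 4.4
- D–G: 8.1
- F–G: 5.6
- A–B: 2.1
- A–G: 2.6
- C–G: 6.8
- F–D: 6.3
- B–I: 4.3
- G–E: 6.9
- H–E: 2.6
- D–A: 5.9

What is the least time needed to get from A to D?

5.9 min

Settle nodes by increasing distance from A:
A: 0
H: 0.6  (via A)
I: 1.1  (via H)
F: 1.6  (via A)
B: 2.1  (via A)
G: 2.5  (via H)
E: 3.2  (via H)
C: 4  (via B)
D: 5.9  (via A)
Shortest route: A → D = 5.9 min.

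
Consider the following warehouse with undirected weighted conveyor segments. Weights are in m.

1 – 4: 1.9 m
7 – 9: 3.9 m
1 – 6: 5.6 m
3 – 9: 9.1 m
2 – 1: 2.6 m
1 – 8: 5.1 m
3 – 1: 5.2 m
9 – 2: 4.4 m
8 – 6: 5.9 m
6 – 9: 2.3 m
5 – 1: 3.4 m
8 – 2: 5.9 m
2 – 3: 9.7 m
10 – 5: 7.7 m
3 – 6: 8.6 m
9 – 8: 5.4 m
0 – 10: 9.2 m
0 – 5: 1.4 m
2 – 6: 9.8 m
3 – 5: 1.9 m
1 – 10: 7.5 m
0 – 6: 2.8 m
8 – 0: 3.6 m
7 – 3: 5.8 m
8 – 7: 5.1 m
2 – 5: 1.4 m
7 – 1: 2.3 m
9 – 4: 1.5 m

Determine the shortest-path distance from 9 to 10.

10.9 m

Settle nodes by increasing distance from 9:
9: 0
4: 1.5  (via 9)
6: 2.3  (via 9)
1: 3.4  (via 4)
7: 3.9  (via 9)
2: 4.4  (via 9)
0: 5.1  (via 6)
8: 5.4  (via 9)
5: 5.8  (via 2)
3: 7.7  (via 5)
10: 10.9  (via 1)
Shortest route: 9 → 4 → 1 → 10 = 10.9 m.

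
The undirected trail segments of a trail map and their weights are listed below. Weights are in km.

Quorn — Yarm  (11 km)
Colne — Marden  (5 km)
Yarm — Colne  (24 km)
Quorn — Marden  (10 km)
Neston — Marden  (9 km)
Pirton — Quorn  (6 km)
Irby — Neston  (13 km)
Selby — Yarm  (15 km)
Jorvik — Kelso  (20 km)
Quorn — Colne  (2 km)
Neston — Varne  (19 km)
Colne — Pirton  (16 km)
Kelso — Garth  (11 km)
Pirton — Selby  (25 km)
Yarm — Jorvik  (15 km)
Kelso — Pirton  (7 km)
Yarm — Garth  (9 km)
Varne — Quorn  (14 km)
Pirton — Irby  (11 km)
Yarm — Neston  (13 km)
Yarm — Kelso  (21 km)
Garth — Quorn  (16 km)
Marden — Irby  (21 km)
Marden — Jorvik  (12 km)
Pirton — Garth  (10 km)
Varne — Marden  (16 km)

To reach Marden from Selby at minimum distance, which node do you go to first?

Candidate routes:
Selby → Yarm → Quorn → Marden: 15+11+10 = 36
Selby → Pirton → Quorn → Colne → Marden: 25+6+2+5 = 38
Selby → Yarm → Quorn → Colne → Marden: 15+11+2+5 = 33
Selby → Yarm → Neston → Marden: 15+13+9 = 37
Cheapest is Selby → Yarm → Quorn → Colne → Marden at 33 km.
So from Selby the first move is to Yarm.

Yarm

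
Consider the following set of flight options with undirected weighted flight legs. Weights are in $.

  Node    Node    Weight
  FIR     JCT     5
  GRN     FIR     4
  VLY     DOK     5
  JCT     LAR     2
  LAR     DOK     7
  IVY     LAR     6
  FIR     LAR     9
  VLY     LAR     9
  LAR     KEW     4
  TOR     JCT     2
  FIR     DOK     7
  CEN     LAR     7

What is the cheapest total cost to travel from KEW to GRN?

$15

Compare a few routes:
KEW - LAR - JCT - FIR - GRN: 4+2+5+4 = 15
KEW - LAR - FIR - GRN: 4+9+4 = 17
KEW - LAR - DOK - FIR - GRN: 4+7+7+4 = 22
KEW - LAR - VLY - DOK - FIR - GRN: 4+9+5+7+4 = 29
Cheapest is KEW - LAR - JCT - FIR - GRN at $15.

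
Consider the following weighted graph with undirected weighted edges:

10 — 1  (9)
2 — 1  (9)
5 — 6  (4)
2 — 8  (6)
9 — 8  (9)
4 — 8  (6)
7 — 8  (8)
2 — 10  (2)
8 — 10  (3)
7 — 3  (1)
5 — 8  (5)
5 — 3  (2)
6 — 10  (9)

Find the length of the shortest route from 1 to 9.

21

Running Dijkstra from 1:
1: 0
2: 9  (via 1)
10: 9  (via 1)
8: 12  (via 10)
5: 17  (via 8)
4: 18  (via 8)
6: 18  (via 10)
3: 19  (via 5)
7: 20  (via 8)
9: 21  (via 8)
Shortest route: 1–10–8–9 = 21.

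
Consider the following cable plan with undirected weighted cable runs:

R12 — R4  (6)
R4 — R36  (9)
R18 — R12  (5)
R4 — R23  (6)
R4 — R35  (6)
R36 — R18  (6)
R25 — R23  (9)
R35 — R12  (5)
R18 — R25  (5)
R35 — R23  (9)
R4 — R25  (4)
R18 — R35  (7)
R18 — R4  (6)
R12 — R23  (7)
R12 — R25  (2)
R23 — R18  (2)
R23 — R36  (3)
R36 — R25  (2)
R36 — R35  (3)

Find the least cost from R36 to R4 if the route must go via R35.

Best R36 to R35: R36 → R35 costing 3
Best R35 to R4: R35 → R4 costing 6
Total via R35: 3 + 6 = 9.

9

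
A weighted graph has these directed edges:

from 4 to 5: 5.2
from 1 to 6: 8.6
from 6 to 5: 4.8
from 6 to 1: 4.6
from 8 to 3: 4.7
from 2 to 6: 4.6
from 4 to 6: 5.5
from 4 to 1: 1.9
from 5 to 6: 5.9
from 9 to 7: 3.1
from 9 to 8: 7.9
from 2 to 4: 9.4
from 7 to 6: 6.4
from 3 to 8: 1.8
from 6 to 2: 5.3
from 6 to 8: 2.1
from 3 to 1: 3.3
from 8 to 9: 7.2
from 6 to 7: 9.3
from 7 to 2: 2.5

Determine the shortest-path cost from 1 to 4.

Settle nodes by increasing distance from 1:
1: 0
6: 8.6  (via 1)
8: 10.7  (via 6)
5: 13.4  (via 6)
2: 13.9  (via 6)
3: 15.4  (via 8)
7: 17.9  (via 6)
9: 17.9  (via 8)
4: 23.3  (via 2)
Shortest route: 1–6–2–4 = 23.3.

23.3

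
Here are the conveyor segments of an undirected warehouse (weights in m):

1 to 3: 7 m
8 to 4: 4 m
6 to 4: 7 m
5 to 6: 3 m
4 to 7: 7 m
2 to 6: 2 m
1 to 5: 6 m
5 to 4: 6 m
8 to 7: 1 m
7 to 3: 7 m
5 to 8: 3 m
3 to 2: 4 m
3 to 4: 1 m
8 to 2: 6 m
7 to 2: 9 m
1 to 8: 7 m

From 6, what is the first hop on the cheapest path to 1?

5

Enumerating some paths:
6 → 2 → 3 → 1: 2+4+7 = 13
6 → 5 → 1: 3+6 = 9
6 → 5 → 8 → 1: 3+3+7 = 13
Cheapest is 6 → 5 → 1 at 9 m.
So from 6 the first move is to 5.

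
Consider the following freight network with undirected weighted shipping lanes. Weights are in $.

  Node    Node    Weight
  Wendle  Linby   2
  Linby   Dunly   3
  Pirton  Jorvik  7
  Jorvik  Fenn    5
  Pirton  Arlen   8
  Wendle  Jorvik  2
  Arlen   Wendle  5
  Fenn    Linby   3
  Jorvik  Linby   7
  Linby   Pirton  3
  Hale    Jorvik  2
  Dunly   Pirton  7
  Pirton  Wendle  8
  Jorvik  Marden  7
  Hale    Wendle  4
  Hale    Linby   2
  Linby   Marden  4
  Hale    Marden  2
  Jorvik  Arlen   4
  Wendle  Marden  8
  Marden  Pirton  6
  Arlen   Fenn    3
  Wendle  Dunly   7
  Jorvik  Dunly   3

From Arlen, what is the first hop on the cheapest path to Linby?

Candidate routes:
Arlen–Fenn–Linby: 3+3 = 6
Arlen–Wendle–Linby: 5+2 = 7
Arlen–Jorvik–Hale–Linby: 4+2+2 = 8
Cheapest is Arlen–Fenn–Linby at $6.
So from Arlen the first move is to Fenn.

Fenn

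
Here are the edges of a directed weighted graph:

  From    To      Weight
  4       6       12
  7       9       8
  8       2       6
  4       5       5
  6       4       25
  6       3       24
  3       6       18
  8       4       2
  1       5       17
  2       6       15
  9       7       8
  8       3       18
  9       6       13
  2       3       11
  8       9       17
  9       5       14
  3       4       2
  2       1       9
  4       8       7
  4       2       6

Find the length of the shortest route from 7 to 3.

Running Dijkstra from 7:
7: 0
9: 8  (via 7)
6: 21  (via 9)
5: 22  (via 9)
3: 45  (via 6)
Shortest route: 7 → 9 → 6 → 3 = 45.

45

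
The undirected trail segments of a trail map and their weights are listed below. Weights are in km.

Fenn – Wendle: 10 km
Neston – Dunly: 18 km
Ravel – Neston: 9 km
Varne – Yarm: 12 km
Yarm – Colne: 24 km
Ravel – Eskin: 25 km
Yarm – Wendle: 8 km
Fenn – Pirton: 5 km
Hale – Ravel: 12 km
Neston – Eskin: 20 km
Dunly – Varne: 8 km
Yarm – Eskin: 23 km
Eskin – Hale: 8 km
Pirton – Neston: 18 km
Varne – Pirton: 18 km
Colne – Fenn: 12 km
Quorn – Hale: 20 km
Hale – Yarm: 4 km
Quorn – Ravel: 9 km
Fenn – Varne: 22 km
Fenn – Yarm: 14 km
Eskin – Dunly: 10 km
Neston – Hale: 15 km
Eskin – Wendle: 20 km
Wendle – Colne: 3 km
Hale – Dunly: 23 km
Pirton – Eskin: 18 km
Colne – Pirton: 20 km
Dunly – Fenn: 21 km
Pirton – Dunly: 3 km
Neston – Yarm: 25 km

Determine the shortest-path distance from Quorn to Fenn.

38 km

Running Dijkstra from Quorn:
Quorn: 0
Ravel: 9  (via Quorn)
Neston: 18  (via Ravel)
Hale: 20  (via Quorn)
Yarm: 24  (via Hale)
Eskin: 28  (via Hale)
Wendle: 32  (via Yarm)
Colne: 35  (via Wendle)
Pirton: 36  (via Neston)
Dunly: 36  (via Neston)
Varne: 36  (via Yarm)
Fenn: 38  (via Yarm)
Shortest route: Quorn → Hale → Yarm → Fenn = 38 km.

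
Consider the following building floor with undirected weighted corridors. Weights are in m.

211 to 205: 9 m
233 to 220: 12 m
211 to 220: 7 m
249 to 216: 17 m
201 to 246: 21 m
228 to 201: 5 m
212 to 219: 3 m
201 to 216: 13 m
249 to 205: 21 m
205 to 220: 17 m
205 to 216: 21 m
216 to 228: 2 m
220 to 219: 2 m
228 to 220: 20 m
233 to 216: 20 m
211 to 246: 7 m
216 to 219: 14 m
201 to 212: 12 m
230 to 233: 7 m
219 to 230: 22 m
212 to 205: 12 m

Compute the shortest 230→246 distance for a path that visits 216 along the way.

Shortest 230→216: 230 → 233 → 216 = 27
Shortest 216→246: 216 → 228 → 201 → 246 = 28
Total via 216: 27 + 28 = 55 m.

55 m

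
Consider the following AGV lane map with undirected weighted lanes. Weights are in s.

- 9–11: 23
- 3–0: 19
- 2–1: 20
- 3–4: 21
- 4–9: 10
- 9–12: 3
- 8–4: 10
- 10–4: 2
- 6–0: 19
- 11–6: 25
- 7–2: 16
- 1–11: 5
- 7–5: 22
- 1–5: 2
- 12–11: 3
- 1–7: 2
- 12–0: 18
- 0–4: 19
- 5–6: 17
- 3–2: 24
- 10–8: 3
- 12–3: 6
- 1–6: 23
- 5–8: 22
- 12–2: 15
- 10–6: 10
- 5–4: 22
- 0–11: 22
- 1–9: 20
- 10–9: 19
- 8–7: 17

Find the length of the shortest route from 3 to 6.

Enumerating some paths:
3 - 12 - 11 - 1 - 5 - 6: 6+3+5+2+17 = 33
3 - 12 - 9 - 4 - 10 - 6: 6+3+10+2+10 = 31
3 - 4 - 10 - 6: 21+2+10 = 33
Cheapest is 3 - 12 - 9 - 4 - 10 - 6 at 31 s.

31 s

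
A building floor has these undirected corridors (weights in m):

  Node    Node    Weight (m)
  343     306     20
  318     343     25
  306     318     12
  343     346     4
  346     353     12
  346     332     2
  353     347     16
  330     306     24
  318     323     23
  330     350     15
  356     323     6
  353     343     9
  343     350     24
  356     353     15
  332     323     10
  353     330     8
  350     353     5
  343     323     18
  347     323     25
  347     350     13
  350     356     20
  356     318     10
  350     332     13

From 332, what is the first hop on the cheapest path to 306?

Compare a few routes:
332–323–356–318–306: 10+6+10+12 = 38
332–346–343–306: 2+4+20 = 26
The minimum is 26 m via 332–346–343–306.
So from 332 the first move is to 346.

346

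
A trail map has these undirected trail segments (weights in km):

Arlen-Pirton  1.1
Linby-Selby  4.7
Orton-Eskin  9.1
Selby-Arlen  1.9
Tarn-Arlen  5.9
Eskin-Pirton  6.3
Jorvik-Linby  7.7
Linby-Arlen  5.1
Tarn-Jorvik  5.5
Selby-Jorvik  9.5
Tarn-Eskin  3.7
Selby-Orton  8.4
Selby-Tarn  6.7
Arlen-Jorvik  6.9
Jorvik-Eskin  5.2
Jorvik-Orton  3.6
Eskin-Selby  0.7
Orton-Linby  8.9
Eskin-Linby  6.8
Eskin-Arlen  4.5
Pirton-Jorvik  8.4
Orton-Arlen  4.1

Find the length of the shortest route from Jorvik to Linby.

7.7 km

Compare a few routes:
Jorvik–Eskin–Selby–Linby: 5.2+0.7+4.7 = 10.6
Jorvik–Linby: 7.7 = 7.7
The minimum is 7.7 km via Jorvik–Linby.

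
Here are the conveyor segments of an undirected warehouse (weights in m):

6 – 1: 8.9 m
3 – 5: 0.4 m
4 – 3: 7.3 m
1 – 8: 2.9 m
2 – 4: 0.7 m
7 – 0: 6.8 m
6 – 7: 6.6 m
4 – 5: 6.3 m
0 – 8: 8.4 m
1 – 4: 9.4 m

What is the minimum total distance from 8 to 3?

19 m

Candidate routes:
8 - 1 - 4 - 5 - 3: 2.9+9.4+6.3+0.4 = 19
8 - 1 - 4 - 3: 2.9+9.4+7.3 = 19.6
The minimum is 19 m via 8 - 1 - 4 - 5 - 3.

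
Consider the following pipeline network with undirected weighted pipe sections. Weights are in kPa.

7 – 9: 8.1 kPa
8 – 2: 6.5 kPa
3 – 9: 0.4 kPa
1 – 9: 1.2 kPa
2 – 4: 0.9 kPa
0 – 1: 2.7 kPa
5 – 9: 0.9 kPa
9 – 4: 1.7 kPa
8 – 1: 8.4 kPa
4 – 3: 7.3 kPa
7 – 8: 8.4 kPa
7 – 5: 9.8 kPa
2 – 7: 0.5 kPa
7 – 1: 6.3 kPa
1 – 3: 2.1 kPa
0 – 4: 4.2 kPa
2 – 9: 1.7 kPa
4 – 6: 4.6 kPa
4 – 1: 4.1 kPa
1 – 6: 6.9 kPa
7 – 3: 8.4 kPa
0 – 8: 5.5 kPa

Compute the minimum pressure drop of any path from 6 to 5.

7.2 kPa

Compare a few routes:
6 - 4 - 2 - 9 - 5: 4.6+0.9+1.7+0.9 = 8.1
6 - 4 - 9 - 5: 4.6+1.7+0.9 = 7.2
6 - 1 - 9 - 5: 6.9+1.2+0.9 = 9
Cheapest is 6 - 4 - 9 - 5 at 7.2 kPa.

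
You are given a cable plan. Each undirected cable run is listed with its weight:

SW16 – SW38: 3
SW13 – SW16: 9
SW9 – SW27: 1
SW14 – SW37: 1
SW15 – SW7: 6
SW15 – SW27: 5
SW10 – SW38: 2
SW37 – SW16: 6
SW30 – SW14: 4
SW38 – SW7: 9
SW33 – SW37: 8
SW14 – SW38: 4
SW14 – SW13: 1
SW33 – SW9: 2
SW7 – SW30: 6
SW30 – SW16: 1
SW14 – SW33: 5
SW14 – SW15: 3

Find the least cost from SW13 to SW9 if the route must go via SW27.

Shortest SW13→SW27: SW13 → SW14 → SW15 → SW27 = 9
Shortest SW27→SW9: SW27 → SW9 = 1
Total via SW27: 9 + 1 = 10.

10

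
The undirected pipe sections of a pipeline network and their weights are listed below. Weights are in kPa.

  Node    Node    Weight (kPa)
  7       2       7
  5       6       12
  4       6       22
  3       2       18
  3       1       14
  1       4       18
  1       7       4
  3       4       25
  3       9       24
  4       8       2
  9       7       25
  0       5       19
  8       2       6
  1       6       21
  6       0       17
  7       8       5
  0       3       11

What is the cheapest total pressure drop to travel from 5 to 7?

Candidate routes:
5 - 6 - 4 - 8 - 2 - 7: 12+22+2+6+7 = 49
5 - 6 - 4 - 8 - 7: 12+22+2+5 = 41
5 - 6 - 1 - 7: 12+21+4 = 37
5 - 0 - 3 - 1 - 7: 19+11+14+4 = 48
The minimum is 37 kPa via 5 - 6 - 1 - 7.

37 kPa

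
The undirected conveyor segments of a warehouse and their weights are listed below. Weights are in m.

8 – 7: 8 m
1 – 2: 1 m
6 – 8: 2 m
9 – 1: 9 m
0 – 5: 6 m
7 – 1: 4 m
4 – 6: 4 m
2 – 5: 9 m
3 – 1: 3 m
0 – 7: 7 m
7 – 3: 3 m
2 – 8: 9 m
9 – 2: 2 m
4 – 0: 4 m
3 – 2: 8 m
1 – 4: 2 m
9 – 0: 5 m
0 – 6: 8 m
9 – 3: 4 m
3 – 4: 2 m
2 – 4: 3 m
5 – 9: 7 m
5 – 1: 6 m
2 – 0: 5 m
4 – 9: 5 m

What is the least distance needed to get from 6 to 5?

12 m

Settle nodes by increasing distance from 6:
6: 0
8: 2  (via 6)
4: 4  (via 6)
1: 6  (via 4)
3: 6  (via 4)
2: 7  (via 4)
0: 8  (via 6)
7: 9  (via 3)
9: 9  (via 4)
5: 12  (via 1)
Shortest route: 6–4–1–5 = 12 m.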